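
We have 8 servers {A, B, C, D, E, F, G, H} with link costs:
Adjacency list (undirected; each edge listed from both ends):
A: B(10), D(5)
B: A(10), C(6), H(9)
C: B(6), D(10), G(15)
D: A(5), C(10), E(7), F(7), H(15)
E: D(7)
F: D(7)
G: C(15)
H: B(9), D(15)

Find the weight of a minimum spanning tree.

59

Sort edges by weight, then run Kruskal:
A—D (5): add — endpoints in different components.
B—C (6): add — endpoints in different components.
D—E (7): add — endpoints in different components.
D—F (7): add — endpoints in different components.
B—H (9): add — endpoints in different components.
A—B (10): add — endpoints in different components.
C—D (10): skip — C and D already connected.
C—G (15): add — endpoints in different components.
MST edges: A—D, B—C, D—E, D—F, B—H, A—B, C—G; total weight 5+6+7+7+9+10+15 = 59.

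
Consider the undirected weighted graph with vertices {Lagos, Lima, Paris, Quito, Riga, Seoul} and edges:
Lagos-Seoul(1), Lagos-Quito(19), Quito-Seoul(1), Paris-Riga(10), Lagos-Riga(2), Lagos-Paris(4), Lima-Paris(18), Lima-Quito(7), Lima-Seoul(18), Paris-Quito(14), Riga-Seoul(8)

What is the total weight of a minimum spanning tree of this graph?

15

Grow the tree from Quito using Prim:
Step 1: cheapest edge leaving the tree is Quito-Seoul (1); add Seoul.
Step 2: cheapest edge leaving the tree is Lagos-Seoul (1); add Lagos.
Step 3: cheapest edge leaving the tree is Lagos-Riga (2); add Riga.
Step 4: cheapest edge leaving the tree is Lagos-Paris (4); add Paris.
Step 5: cheapest edge leaving the tree is Lima-Quito (7); add Lima.
MST edges: Quito-Seoul, Lagos-Seoul, Lagos-Riga, Lagos-Paris, Lima-Quito; total weight 1+1+2+4+7 = 15.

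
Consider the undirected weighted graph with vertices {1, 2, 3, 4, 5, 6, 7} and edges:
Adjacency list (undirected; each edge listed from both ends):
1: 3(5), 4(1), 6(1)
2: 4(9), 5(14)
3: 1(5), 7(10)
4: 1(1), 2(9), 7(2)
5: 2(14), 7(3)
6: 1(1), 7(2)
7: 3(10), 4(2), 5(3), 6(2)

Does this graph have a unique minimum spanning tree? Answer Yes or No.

Sort edges by weight, then run Kruskal:
1 4 (1): add. Components now {1,4} {2} {3} {5} {6} {7}
1 6 (1): add. Components now {1,4,6} {2} {3} {5} {7}
4 7 (2): add. Components now {1,4,6,7} {2} {3} {5}
6 7 (2): skip — 6 and 7 already connected.
5 7 (3): add. Components now {1,4,5,6,7} {2} {3}
1 3 (5): add. Components now {1,3,4,5,6,7} {2}
2 4 (9): add. Components now {1,2,3,4,5,6,7}
Non-tree edge 6 7 has weight 2, equal to the heaviest edge on its tree cycle — swapping gives another MST of the same weight. Not unique.

No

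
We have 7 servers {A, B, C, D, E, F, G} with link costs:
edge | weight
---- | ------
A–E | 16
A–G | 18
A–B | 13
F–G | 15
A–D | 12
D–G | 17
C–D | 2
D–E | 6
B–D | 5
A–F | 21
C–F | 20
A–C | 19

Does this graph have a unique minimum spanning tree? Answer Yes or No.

Yes

Kruskal: consider edges lightest-first.
C–D (2): add — endpoints in different components.
B–D (5): add — endpoints in different components.
D–E (6): add — endpoints in different components.
A–D (12): add — endpoints in different components.
A–B (13): skip — A and B already connected.
F–G (15): add — endpoints in different components.
A–E (16): skip — A and E already connected.
D–G (17): add — endpoints in different components.
Every non-tree edge has weight strictly greater than the heaviest edge on the tree path between its endpoints, so the MST is unique.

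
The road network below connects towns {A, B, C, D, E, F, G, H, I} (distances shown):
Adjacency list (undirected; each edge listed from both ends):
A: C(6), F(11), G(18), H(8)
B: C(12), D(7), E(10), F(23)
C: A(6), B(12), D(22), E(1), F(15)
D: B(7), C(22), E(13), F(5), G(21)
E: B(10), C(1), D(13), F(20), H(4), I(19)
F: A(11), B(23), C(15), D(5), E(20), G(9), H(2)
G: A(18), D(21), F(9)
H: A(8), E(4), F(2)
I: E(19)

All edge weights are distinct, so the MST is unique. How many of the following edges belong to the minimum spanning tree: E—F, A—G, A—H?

Kruskal's algorithm — process edges by increasing weight (ties by edge label):
C—E (1): add — endpoints in different components.
F—H (2): add — endpoints in different components.
E—H (4): add — endpoints in different components.
D—F (5): add — endpoints in different components.
A—C (6): add — endpoints in different components.
B—D (7): add — endpoints in different components.
A—H (8): skip — A and H already connected.
F—G (9): add — endpoints in different components.
B—E (10): skip — B and E already connected.
A—F (11): skip — A and F already connected.
B—C (12): skip — B and C already connected.
D—E (13): skip — D and E already connected.
C—F (15): skip — C and F already connected.
A—G (18): skip — A and G already connected.
E—I (19): add — endpoints in different components.
MST edge set: {C—E, F—H, E—H, D—F, A—C, B—D, F—G, E—I}.
Of the listed edges, {} are in the MST → 0.

0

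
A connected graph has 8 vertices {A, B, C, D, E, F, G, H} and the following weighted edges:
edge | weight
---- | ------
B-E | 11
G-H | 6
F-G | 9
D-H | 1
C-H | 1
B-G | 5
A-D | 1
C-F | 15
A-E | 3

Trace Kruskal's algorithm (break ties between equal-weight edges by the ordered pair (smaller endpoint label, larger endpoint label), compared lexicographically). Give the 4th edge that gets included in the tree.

Kruskal's algorithm — process edges by increasing weight (ties by edge label):
A-D (1): add — endpoints in different components.
C-H (1): add — endpoints in different components.
D-H (1): add — endpoints in different components.
A-E (3): add — endpoints in different components.
B-G (5): add — endpoints in different components.
G-H (6): add — endpoints in different components.
F-G (9): add — endpoints in different components.
The 4th edge added is A-E.

A-E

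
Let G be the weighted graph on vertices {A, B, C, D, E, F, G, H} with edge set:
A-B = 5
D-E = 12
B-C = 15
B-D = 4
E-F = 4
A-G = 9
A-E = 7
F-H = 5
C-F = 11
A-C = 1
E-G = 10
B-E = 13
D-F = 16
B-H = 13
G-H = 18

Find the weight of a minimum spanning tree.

35

Kruskal: consider edges lightest-first.
A-C (1): add — endpoints in different components.
B-D (4): add — endpoints in different components.
E-F (4): add — endpoints in different components.
A-B (5): add — endpoints in different components.
F-H (5): add — endpoints in different components.
A-E (7): add — endpoints in different components.
A-G (9): add — endpoints in different components.
MST edges: A-C, B-D, E-F, A-B, F-H, A-E, A-G; total weight 1+4+4+5+5+7+9 = 35.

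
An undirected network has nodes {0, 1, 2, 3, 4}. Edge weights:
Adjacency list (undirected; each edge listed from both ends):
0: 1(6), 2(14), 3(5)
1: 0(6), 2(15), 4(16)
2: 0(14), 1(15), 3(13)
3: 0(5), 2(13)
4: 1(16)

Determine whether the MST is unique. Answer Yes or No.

Kruskal's algorithm — process edges by increasing weight (ties by edge label):
0—3 (5): add. Components now {0,3} {1} {2} {4}
0—1 (6): add. Components now {0,1,3} {2} {4}
2—3 (13): add. Components now {0,1,2,3} {4}
0—2 (14): skip — 0 and 2 already connected.
1—2 (15): skip — 1 and 2 already connected.
1—4 (16): add. Components now {0,1,2,3,4}
Every non-tree edge has weight strictly greater than the heaviest edge on the tree path between its endpoints, so the MST is unique.

Yes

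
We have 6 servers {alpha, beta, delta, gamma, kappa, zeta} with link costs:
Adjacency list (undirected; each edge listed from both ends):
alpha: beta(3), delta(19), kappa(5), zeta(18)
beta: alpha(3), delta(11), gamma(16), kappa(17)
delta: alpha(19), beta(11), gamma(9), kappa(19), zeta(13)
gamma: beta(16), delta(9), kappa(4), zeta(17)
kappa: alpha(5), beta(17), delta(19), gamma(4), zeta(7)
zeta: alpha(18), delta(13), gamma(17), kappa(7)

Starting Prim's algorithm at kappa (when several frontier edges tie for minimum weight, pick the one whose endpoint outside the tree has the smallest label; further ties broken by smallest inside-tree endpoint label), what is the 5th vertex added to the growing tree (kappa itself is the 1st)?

Grow the tree from kappa using Prim:
Step 1: frontier [gamma—kappa 4, alpha—kappa 5, kappa—zeta 7, beta—kappa 17, delta—kappa 19] → take gamma—kappa (4); add gamma.
Step 2: frontier [delta—gamma 9, beta—gamma 16, gamma—zeta 17, alpha—kappa 5, kappa—zeta 7, beta—kappa 17, delta—kappa 19] → take alpha—kappa (5); add alpha.
Step 3: frontier [alpha—beta 3, alpha—zeta 18, alpha—delta 19, delta—gamma 9, beta—gamma 16, gamma—zeta 17, kappa—zeta 7, beta—kappa 17, delta—kappa 19] → take alpha—beta (3); add beta.
Step 4: frontier [alpha—zeta 18, alpha—delta 19, beta—delta 11, delta—gamma 9, gamma—zeta 17, kappa—zeta 7, delta—kappa 19] → take kappa—zeta (7); add zeta.
Step 5: frontier [alpha—delta 19, beta—delta 11, delta—gamma 9, delta—kappa 19, delta—zeta 13] → take delta—gamma (9); add delta.
Vertex order: kappa, gamma, alpha, beta, zeta, delta. The 5th vertex is zeta.

zeta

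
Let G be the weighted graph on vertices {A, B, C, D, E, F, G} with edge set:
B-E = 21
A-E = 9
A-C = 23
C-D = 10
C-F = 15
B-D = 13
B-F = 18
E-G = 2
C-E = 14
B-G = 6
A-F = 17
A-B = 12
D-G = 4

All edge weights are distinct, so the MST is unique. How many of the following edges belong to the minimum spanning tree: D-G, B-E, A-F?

1

Sort edges by weight, then run Kruskal:
E-G (2): add. Components now {A} {B} {C} {D} {E,G} {F}
D-G (4): add. Components now {A} {B} {C} {D,E,G} {F}
B-G (6): add. Components now {A} {B,D,E,G} {C} {F}
A-E (9): add. Components now {A,B,D,E,G} {C} {F}
C-D (10): add. Components now {A,B,C,D,E,G} {F}
A-B (12): skip — A and B already connected.
B-D (13): skip — B and D already connected.
C-E (14): skip — C and E already connected.
C-F (15): add. Components now {A,B,C,D,E,F,G}
MST edge set: {E-G, D-G, B-G, A-E, C-D, C-F}.
Of the listed edges, {D-G} are in the MST → 1.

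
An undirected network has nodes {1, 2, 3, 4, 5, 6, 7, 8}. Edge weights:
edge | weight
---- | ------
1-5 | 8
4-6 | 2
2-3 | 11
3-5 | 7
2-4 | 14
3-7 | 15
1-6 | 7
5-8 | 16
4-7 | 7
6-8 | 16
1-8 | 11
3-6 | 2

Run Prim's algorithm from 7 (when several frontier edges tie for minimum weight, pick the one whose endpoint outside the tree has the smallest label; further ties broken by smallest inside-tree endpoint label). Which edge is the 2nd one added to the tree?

4-6

Prim's algorithm from 7:
Step 1: frontier [4-7 7, 3-7 15] → take 4-7 (7); add 4.
Step 2: frontier [4-6 2, 2-4 14, 3-7 15] → take 4-6 (2); add 6.
Step 3: frontier [2-4 14, 3-6 2, 1-6 7, 6-8 16, 3-7 15] → take 3-6 (2); add 3.
Step 4: frontier [3-5 7, 2-3 11, 2-4 14, 1-6 7, 6-8 16] → take 1-6 (7); add 1.
Step 5: frontier [1-5 8, 1-8 11, 3-5 7, 2-3 11, 2-4 14, 6-8 16] → take 3-5 (7); add 5.
Step 6: frontier [1-8 11, 2-3 11, 2-4 14, 5-8 16, 6-8 16] → take 2-3 (11); add 2.
Step 7: frontier [1-8 11, 5-8 16, 6-8 16] → take 1-8 (11); add 8.
The 2nd edge added is 4-6.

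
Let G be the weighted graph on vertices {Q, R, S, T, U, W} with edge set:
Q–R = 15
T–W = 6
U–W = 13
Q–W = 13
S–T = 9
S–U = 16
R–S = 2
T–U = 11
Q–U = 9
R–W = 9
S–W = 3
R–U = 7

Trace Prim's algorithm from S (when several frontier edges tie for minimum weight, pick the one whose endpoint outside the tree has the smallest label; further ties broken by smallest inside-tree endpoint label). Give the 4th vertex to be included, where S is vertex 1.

T

Prim, starting at S.
Step 1: frontier [R–S 2, S–W 3, S–T 9, S–U 16] → take R–S (2); add R.
Step 2: frontier [R–U 7, R–W 9, Q–R 15, S–W 3, S–T 9, S–U 16] → take S–W (3); add W.
Step 3: frontier [R–U 7, Q–R 15, S–T 9, S–U 16, T–W 6, Q–W 13, U–W 13] → take T–W (6); add T.
Step 4: frontier [R–U 7, Q–R 15, S–U 16, T–U 11, Q–W 13, U–W 13] → take R–U (7); add U.
Step 5: frontier [Q–R 15, Q–U 9, Q–W 13] → take Q–U (9); add Q.
Vertex order: S, R, W, T, U, Q. The 4th vertex is T.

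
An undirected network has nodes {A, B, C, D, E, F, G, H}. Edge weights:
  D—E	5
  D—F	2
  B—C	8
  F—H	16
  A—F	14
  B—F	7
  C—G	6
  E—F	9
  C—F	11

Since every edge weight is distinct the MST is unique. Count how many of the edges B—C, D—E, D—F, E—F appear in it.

3

Kruskal: consider edges lightest-first.
D—F (2): add — endpoints in different components.
D—E (5): add — endpoints in different components.
C—G (6): add — endpoints in different components.
B—F (7): add — endpoints in different components.
B—C (8): add — endpoints in different components.
E—F (9): skip — E and F already connected.
C—F (11): skip — C and F already connected.
A—F (14): add — endpoints in different components.
F—H (16): add — endpoints in different components.
MST edge set: {D—F, D—E, C—G, B—F, B—C, A—F, F—H}.
Of the listed edges, {B—C, D—E, D—F} are in the MST → 3.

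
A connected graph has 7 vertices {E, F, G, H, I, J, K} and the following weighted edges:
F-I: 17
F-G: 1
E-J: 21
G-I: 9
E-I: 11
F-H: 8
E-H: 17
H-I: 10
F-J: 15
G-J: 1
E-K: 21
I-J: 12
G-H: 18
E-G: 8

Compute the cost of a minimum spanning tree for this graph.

48

Grow the tree from H using Prim:
Step 1: cheapest edge leaving the tree is F-H (8); add F.
Step 2: cheapest edge leaving the tree is F-G (1); add G.
Step 3: cheapest edge leaving the tree is G-J (1); add J.
Step 4: cheapest edge leaving the tree is E-G (8); add E.
Step 5: cheapest edge leaving the tree is G-I (9); add I.
Step 6: cheapest edge leaving the tree is E-K (21); add K.
MST edges: F-H, F-G, G-J, E-G, G-I, E-K; total weight 8+1+1+8+9+21 = 48.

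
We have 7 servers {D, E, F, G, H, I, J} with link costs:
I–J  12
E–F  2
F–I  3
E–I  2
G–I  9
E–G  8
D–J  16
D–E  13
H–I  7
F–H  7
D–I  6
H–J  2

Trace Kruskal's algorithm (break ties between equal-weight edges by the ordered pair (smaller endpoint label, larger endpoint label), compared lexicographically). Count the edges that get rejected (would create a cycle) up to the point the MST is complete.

Sort edges by weight, then run Kruskal:
E–F (2): add. Components now {D} {E,F} {G} {H} {I} {J}
E–I (2): add. Components now {D} {E,F,I} {G} {H} {J}
H–J (2): add. Components now {D} {E,F,I} {G} {H,J}
F–I (3): skip — F and I already connected.
D–I (6): add. Components now {D,E,F,I} {G} {H,J}
F–H (7): add. Components now {D,E,F,H,I,J} {G}
H–I (7): skip — H and I already connected.
E–G (8): add. Components now {D,E,F,G,H,I,J}
Edges rejected before the tree was complete: 2.

2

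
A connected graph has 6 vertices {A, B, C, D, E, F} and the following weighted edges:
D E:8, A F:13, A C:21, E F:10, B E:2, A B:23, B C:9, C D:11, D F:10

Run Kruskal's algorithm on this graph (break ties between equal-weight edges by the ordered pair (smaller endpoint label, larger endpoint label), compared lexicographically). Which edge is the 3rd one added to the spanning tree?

Sort edges by weight, then run Kruskal:
B E (2): add — endpoints in different components.
D E (8): add — endpoints in different components.
B C (9): add — endpoints in different components.
D F (10): add — endpoints in different components.
E F (10): skip — E and F already connected.
C D (11): skip — C and D already connected.
A F (13): add — endpoints in different components.
The 3rd edge added is B C.

B-C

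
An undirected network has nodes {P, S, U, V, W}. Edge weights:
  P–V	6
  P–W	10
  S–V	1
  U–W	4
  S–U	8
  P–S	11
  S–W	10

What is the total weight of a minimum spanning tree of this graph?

19

Prim, starting at U.
Step 1: cheapest edge leaving the tree is U–W (4); add W.
Step 2: cheapest edge leaving the tree is S–U (8); add S.
Step 3: cheapest edge leaving the tree is S–V (1); add V.
Step 4: cheapest edge leaving the tree is P–V (6); add P.
MST edges: U–W, S–U, S–V, P–V; total weight 4+8+1+6 = 19.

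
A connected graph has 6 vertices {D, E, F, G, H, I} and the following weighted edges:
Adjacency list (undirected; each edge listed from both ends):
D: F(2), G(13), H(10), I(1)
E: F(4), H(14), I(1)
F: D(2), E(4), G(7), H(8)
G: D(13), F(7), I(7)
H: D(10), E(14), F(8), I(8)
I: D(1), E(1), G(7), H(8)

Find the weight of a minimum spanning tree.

Kruskal: consider edges lightest-first.
D I (1): add — endpoints in different components.
E I (1): add — endpoints in different components.
D F (2): add — endpoints in different components.
E F (4): skip — E and F already connected.
F G (7): add — endpoints in different components.
G I (7): skip — G and I already connected.
F H (8): add — endpoints in different components.
MST edges: D I, E I, D F, F G, F H; total weight 1+1+2+7+8 = 19.

19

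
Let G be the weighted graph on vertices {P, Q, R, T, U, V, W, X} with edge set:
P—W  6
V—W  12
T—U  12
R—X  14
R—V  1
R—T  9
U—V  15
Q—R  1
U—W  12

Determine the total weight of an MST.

Grow the tree from W using Prim:
Step 1: cheapest edge leaving the tree is P—W (6); add P.
Step 2: cheapest edge leaving the tree is U—W (12); add U.
Step 3: cheapest edge leaving the tree is T—U (12); add T.
Step 4: cheapest edge leaving the tree is R—T (9); add R.
Step 5: cheapest edge leaving the tree is Q—R (1); add Q.
Step 6: cheapest edge leaving the tree is R—V (1); add V.
Step 7: cheapest edge leaving the tree is R—X (14); add X.
MST edges: P—W, U—W, T—U, R—T, Q—R, R—V, R—X; total weight 6+12+12+9+1+1+14 = 55.

55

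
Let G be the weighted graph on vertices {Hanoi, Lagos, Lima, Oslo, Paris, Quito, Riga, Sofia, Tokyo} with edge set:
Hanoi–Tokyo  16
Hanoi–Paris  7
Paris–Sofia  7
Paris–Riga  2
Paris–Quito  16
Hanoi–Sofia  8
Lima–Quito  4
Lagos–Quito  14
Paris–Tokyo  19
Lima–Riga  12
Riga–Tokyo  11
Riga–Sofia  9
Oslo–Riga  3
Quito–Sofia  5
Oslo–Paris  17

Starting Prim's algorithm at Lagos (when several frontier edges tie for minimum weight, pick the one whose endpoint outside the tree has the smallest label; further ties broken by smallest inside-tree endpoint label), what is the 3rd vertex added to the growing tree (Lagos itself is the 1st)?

Lima

Prim's algorithm from Lagos:
Step 1: cheapest edge leaving the tree is Lagos–Quito (14); add Quito.
Step 2: cheapest edge leaving the tree is Lima–Quito (4); add Lima.
Step 3: cheapest edge leaving the tree is Quito–Sofia (5); add Sofia.
Step 4: cheapest edge leaving the tree is Paris–Sofia (7); add Paris.
Step 5: cheapest edge leaving the tree is Paris–Riga (2); add Riga.
Step 6: cheapest edge leaving the tree is Oslo–Riga (3); add Oslo.
Step 7: cheapest edge leaving the tree is Hanoi–Paris (7); add Hanoi.
Step 8: cheapest edge leaving the tree is Riga–Tokyo (11); add Tokyo.
Vertex order: Lagos, Quito, Lima, Sofia, Paris, Riga, Oslo, Hanoi, Tokyo. The 3rd vertex is Lima.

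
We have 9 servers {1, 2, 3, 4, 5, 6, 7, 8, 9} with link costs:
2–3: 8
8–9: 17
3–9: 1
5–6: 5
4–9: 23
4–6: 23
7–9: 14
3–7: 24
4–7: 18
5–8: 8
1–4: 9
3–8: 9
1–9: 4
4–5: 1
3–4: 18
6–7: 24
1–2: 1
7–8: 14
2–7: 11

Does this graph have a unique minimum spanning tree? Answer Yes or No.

No

Kruskal's algorithm — process edges by increasing weight (ties by edge label):
1–2 (1): add — endpoints in different components.
3–9 (1): add — endpoints in different components.
4–5 (1): add — endpoints in different components.
1–9 (4): add — endpoints in different components.
5–6 (5): add — endpoints in different components.
2–3 (8): skip — 2 and 3 already connected.
5–8 (8): add — endpoints in different components.
1–4 (9): add — endpoints in different components.
3–8 (9): skip — 3 and 8 already connected.
2–7 (11): add — endpoints in different components.
Non-tree edge 3–8 has weight 9, equal to the heaviest edge on its tree cycle — swapping gives another MST of the same weight. Not unique.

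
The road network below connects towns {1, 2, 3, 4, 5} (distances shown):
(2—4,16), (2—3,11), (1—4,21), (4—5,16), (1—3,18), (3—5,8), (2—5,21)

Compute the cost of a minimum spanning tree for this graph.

53

Prim's algorithm from 1:
Step 1: cheapest edge leaving the tree is 1—3 (18); add 3.
Step 2: cheapest edge leaving the tree is 3—5 (8); add 5.
Step 3: cheapest edge leaving the tree is 2—3 (11); add 2.
Step 4: cheapest edge leaving the tree is 2—4 (16); add 4.
MST edges: 1—3, 3—5, 2—3, 2—4; total weight 18+8+11+16 = 53.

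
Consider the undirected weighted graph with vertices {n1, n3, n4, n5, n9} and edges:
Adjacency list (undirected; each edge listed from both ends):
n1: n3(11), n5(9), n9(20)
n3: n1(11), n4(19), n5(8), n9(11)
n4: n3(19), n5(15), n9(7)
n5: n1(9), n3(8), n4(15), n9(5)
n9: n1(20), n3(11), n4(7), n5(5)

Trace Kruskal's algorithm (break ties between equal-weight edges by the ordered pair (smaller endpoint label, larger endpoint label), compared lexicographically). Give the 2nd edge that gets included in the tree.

Kruskal: consider edges lightest-first.
n5—n9 (5): add — endpoints in different components.
n4—n9 (7): add — endpoints in different components.
n3—n5 (8): add — endpoints in different components.
n1—n5 (9): add — endpoints in different components.
The 2nd edge added is n4—n9.

n4-n9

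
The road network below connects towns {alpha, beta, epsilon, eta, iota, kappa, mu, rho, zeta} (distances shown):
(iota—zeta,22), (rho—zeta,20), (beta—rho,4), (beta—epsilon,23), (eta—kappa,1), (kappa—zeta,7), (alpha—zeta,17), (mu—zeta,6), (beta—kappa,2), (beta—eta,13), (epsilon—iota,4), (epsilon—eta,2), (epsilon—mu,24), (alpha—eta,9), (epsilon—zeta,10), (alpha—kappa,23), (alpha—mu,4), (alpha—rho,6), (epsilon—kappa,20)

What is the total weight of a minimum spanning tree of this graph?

29

Prim, starting at zeta.
Step 1: cheapest edge leaving the tree is mu—zeta (6); add mu.
Step 2: cheapest edge leaving the tree is alpha—mu (4); add alpha.
Step 3: cheapest edge leaving the tree is alpha—rho (6); add rho.
Step 4: cheapest edge leaving the tree is beta—rho (4); add beta.
Step 5: cheapest edge leaving the tree is beta—kappa (2); add kappa.
Step 6: cheapest edge leaving the tree is eta—kappa (1); add eta.
Step 7: cheapest edge leaving the tree is epsilon—eta (2); add epsilon.
Step 8: cheapest edge leaving the tree is epsilon—iota (4); add iota.
MST edges: mu—zeta, alpha—mu, alpha—rho, beta—rho, beta—kappa, eta—kappa, epsilon—eta, epsilon—iota; total weight 6+4+6+4+2+1+2+4 = 29.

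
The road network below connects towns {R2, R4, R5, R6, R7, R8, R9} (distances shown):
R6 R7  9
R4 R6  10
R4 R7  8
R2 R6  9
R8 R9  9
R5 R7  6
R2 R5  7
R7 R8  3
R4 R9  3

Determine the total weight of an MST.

36

Prim's algorithm from R7:
Step 1: frontier [R7 R8 3, R5 R7 6, R4 R7 8, R6 R7 9] → take R7 R8 (3); add R8.
Step 2: frontier [R5 R7 6, R4 R7 8, R6 R7 9, R8 R9 9] → take R5 R7 (6); add R5.
Step 3: frontier [R2 R5 7, R4 R7 8, R6 R7 9, R8 R9 9] → take R2 R5 (7); add R2.
Step 4: frontier [R2 R6 9, R4 R7 8, R6 R7 9, R8 R9 9] → take R4 R7 (8); add R4.
Step 5: frontier [R2 R6 9, R4 R9 3, R4 R6 10, R6 R7 9, R8 R9 9] → take R4 R9 (3); add R9.
Step 6: frontier [R2 R6 9, R4 R6 10, R6 R7 9] → take R2 R6 (9); add R6.
MST edges: R7 R8, R5 R7, R2 R5, R4 R7, R4 R9, R2 R6; total weight 3+6+7+8+3+9 = 36.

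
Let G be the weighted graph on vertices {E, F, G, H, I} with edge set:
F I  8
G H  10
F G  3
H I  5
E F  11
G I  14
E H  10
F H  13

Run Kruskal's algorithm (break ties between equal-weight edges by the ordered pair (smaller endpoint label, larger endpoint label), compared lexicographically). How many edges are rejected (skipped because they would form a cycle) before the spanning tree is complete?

0

Sort edges by weight, then run Kruskal:
F G (3): add. Components now {E} {F,G} {H} {I}
H I (5): add. Components now {E} {F,G} {H,I}
F I (8): add. Components now {E} {F,G,H,I}
E H (10): add. Components now {E,F,G,H,I}
Edges rejected before the tree was complete: 0.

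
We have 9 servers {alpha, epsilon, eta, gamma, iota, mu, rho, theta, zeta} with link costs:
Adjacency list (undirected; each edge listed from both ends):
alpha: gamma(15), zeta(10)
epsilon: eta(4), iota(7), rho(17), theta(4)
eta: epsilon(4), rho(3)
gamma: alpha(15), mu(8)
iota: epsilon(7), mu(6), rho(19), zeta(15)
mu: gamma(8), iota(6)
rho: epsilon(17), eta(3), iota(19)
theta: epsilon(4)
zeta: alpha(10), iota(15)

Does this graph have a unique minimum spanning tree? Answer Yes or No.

No

Kruskal: consider edges lightest-first.
eta—rho (3): add — endpoints in different components.
epsilon—eta (4): add — endpoints in different components.
epsilon—theta (4): add — endpoints in different components.
iota—mu (6): add — endpoints in different components.
epsilon—iota (7): add — endpoints in different components.
gamma—mu (8): add — endpoints in different components.
alpha—zeta (10): add — endpoints in different components.
alpha—gamma (15): add — endpoints in different components.
Non-tree edge iota—zeta has weight 15, equal to the heaviest edge on its tree cycle — swapping gives another MST of the same weight. Not unique.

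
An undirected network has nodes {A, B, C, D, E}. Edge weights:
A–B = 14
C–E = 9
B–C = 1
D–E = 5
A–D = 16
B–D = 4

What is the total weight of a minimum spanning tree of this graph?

24

Prim, starting at D.
Step 1: cheapest edge leaving the tree is B–D (4); add B.
Step 2: cheapest edge leaving the tree is B–C (1); add C.
Step 3: cheapest edge leaving the tree is D–E (5); add E.
Step 4: cheapest edge leaving the tree is A–B (14); add A.
MST edges: B–D, B–C, D–E, A–B; total weight 4+1+5+14 = 24.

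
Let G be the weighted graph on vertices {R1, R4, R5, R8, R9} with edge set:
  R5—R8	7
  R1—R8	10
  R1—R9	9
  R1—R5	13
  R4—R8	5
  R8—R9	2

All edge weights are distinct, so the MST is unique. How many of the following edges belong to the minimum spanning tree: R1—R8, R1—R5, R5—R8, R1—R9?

Kruskal's algorithm — process edges by increasing weight (ties by edge label):
R8—R9 (2): add. Components now {R5} {R4} {R8,R9} {R1}
R4—R8 (5): add. Components now {R5} {R4,R8,R9} {R1}
R5—R8 (7): add. Components now {R4,R5,R8,R9} {R1}
R1—R9 (9): add. Components now {R1,R4,R5,R8,R9}
MST edge set: {R8—R9, R4—R8, R5—R8, R1—R9}.
Of the listed edges, {R5—R8, R1—R9} are in the MST → 2.

2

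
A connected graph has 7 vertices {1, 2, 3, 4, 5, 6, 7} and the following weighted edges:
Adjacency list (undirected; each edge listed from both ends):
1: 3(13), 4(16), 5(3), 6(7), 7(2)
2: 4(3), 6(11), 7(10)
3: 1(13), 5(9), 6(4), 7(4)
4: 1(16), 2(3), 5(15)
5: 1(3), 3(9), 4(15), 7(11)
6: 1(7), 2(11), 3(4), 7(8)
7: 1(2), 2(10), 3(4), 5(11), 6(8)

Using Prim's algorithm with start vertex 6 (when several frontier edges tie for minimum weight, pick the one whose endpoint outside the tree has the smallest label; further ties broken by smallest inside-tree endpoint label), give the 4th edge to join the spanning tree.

Grow the tree from 6 using Prim:
Step 1: frontier [3 6 4, 1 6 7, 6 7 8, 2 6 11] → take 3 6 (4); add 3.
Step 2: frontier [3 7 4, 3 5 9, 1 3 13, 1 6 7, 6 7 8, 2 6 11] → take 3 7 (4); add 7.
Step 3: frontier [3 5 9, 1 3 13, 1 6 7, 2 6 11, 1 7 2, 2 7 10, 5 7 11] → take 1 7 (2); add 1.
Step 4: frontier [1 5 3, 1 4 16, 3 5 9, 2 6 11, 2 7 10, 5 7 11] → take 1 5 (3); add 5.
Step 5: frontier [1 4 16, 4 5 15, 2 6 11, 2 7 10] → take 2 7 (10); add 2.
Step 6: frontier [1 4 16, 2 4 3, 4 5 15] → take 2 4 (3); add 4.
The 4th edge added is 1 5.

1-5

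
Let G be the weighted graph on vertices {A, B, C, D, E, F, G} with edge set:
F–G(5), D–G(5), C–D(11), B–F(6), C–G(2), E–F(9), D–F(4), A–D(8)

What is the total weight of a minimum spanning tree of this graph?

34

Prim, starting at C.
Step 1: frontier [C–G 2, C–D 11] → take C–G (2); add G.
Step 2: frontier [C–D 11, D–G 5, F–G 5] → take D–G (5); add D.
Step 3: frontier [D–F 4, A–D 8, F–G 5] → take D–F (4); add F.
Step 4: frontier [A–D 8, B–F 6, E–F 9] → take B–F (6); add B.
Step 5: frontier [A–D 8, E–F 9] → take A–D (8); add A.
Step 6: frontier [E–F 9] → take E–F (9); add E.
MST edges: C–G, D–G, D–F, B–F, A–D, E–F; total weight 2+5+4+6+8+9 = 34.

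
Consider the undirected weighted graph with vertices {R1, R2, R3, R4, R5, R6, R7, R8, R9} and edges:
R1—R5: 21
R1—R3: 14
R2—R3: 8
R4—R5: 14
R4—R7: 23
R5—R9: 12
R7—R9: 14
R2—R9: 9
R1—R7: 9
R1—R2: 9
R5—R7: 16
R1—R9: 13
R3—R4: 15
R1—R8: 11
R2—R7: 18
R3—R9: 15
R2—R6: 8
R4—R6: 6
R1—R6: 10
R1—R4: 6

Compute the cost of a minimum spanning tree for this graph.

Kruskal's algorithm — process edges by increasing weight (ties by edge label):
R1—R4 (6): add — endpoints in different components.
R4—R6 (6): add — endpoints in different components.
R2—R3 (8): add — endpoints in different components.
R2—R6 (8): add — endpoints in different components.
R1—R2 (9): skip — R1 and R2 already connected.
R1—R7 (9): add — endpoints in different components.
R2—R9 (9): add — endpoints in different components.
R1—R6 (10): skip — R1 and R6 already connected.
R1—R8 (11): add — endpoints in different components.
R5—R9 (12): add — endpoints in different components.
MST edges: R1—R4, R4—R6, R2—R3, R2—R6, R1—R7, R2—R9, R1—R8, R5—R9; total weight 6+6+8+8+9+9+11+12 = 69.

69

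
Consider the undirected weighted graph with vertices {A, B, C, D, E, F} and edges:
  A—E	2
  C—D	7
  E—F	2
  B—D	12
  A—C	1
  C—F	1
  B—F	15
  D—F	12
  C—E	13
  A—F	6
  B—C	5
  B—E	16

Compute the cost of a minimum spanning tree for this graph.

16

Kruskal: consider edges lightest-first.
A—C (1): add — endpoints in different components.
C—F (1): add — endpoints in different components.
A—E (2): add — endpoints in different components.
E—F (2): skip — E and F already connected.
B—C (5): add — endpoints in different components.
A—F (6): skip — A and F already connected.
C—D (7): add — endpoints in different components.
MST edges: A—C, C—F, A—E, B—C, C—D; total weight 1+1+2+5+7 = 16.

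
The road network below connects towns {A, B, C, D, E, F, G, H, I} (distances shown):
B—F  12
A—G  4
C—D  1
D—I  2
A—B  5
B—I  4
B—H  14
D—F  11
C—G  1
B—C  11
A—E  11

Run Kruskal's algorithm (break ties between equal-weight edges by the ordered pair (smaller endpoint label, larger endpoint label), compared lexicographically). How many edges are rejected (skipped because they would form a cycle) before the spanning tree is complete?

Kruskal's algorithm — process edges by increasing weight (ties by edge label):
C—D (1): add — endpoints in different components.
C—G (1): add — endpoints in different components.
D—I (2): add — endpoints in different components.
A—G (4): add — endpoints in different components.
B—I (4): add — endpoints in different components.
A—B (5): skip — A and B already connected.
A—E (11): add — endpoints in different components.
B—C (11): skip — B and C already connected.
D—F (11): add — endpoints in different components.
B—F (12): skip — B and F already connected.
B—H (14): add — endpoints in different components.
Edges rejected before the tree was complete: 3.

3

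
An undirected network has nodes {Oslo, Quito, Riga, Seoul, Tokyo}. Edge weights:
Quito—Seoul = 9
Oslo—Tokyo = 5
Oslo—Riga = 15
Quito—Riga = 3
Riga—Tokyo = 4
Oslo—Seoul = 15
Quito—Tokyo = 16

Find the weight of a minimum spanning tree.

Grow the tree from Seoul using Prim:
Step 1: cheapest edge leaving the tree is Quito—Seoul (9); add Quito.
Step 2: cheapest edge leaving the tree is Quito—Riga (3); add Riga.
Step 3: cheapest edge leaving the tree is Riga—Tokyo (4); add Tokyo.
Step 4: cheapest edge leaving the tree is Oslo—Tokyo (5); add Oslo.
MST edges: Quito—Seoul, Quito—Riga, Riga—Tokyo, Oslo—Tokyo; total weight 9+3+4+5 = 21.

21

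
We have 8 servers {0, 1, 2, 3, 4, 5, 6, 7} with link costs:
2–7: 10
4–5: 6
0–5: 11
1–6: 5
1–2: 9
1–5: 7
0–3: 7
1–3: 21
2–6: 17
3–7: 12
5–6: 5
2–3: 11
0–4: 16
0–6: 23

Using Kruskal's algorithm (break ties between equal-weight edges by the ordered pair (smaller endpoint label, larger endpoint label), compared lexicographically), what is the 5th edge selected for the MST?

1-2

Sort edges by weight, then run Kruskal:
1–6 (5): add — endpoints in different components.
5–6 (5): add — endpoints in different components.
4–5 (6): add — endpoints in different components.
0–3 (7): add — endpoints in different components.
1–5 (7): skip — 1 and 5 already connected.
1–2 (9): add — endpoints in different components.
2–7 (10): add — endpoints in different components.
0–5 (11): add — endpoints in different components.
The 5th edge added is 1–2.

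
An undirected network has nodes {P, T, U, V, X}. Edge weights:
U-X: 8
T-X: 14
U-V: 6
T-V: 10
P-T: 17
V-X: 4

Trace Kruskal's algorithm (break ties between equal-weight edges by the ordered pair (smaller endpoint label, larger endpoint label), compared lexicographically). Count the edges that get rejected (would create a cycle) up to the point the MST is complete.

2

Kruskal: consider edges lightest-first.
V-X (4): add. Components now {P} {V,X} {U} {T}
U-V (6): add. Components now {P} {U,V,X} {T}
U-X (8): skip — X and U already connected.
T-V (10): add. Components now {P} {T,U,V,X}
T-X (14): skip — X and T already connected.
P-T (17): add. Components now {P,T,U,V,X}
Edges rejected before the tree was complete: 2.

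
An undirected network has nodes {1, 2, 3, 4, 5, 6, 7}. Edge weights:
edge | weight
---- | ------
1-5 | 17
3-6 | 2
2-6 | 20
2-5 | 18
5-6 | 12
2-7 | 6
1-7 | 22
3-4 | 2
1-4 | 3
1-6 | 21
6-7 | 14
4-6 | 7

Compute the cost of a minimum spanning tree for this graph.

39

Prim's algorithm from 2:
Step 1: frontier [2-7 6, 2-5 18, 2-6 20] → take 2-7 (6); add 7.
Step 2: frontier [2-5 18, 2-6 20, 6-7 14, 1-7 22] → take 6-7 (14); add 6.
Step 3: frontier [2-5 18, 3-6 2, 4-6 7, 5-6 12, 1-6 21, 1-7 22] → take 3-6 (2); add 3.
Step 4: frontier [2-5 18, 3-4 2, 4-6 7, 5-6 12, 1-6 21, 1-7 22] → take 3-4 (2); add 4.
Step 5: frontier [2-5 18, 1-4 3, 5-6 12, 1-6 21, 1-7 22] → take 1-4 (3); add 1.
Step 6: frontier [1-5 17, 2-5 18, 5-6 12] → take 5-6 (12); add 5.
MST edges: 2-7, 6-7, 3-6, 3-4, 1-4, 5-6; total weight 6+14+2+2+3+12 = 39.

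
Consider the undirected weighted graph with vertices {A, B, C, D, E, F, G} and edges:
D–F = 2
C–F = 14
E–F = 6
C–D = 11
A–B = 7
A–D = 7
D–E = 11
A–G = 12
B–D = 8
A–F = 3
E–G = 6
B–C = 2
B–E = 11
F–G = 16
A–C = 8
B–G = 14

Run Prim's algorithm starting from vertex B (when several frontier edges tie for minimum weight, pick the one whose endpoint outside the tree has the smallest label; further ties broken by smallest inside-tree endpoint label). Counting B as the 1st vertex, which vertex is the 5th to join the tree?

Prim's algorithm from B:
Step 1: cheapest edge leaving the tree is B–C (2); add C.
Step 2: cheapest edge leaving the tree is A–B (7); add A.
Step 3: cheapest edge leaving the tree is A–F (3); add F.
Step 4: cheapest edge leaving the tree is D–F (2); add D.
Step 5: cheapest edge leaving the tree is E–F (6); add E.
Step 6: cheapest edge leaving the tree is E–G (6); add G.
Vertex order: B, C, A, F, D, E, G. The 5th vertex is D.

D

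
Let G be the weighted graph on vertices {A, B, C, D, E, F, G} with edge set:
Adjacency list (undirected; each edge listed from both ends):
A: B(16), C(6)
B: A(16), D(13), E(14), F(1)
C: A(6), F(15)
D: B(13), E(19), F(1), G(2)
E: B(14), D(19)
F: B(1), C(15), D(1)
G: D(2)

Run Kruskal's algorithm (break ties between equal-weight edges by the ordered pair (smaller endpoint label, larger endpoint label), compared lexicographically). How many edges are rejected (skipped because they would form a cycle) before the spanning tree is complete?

1

Kruskal: consider edges lightest-first.
B—F (1): add. Components now {A} {B,F} {C} {D} {E} {G}
D—F (1): add. Components now {A} {B,D,F} {C} {E} {G}
D—G (2): add. Components now {A} {B,D,F,G} {C} {E}
A—C (6): add. Components now {A,C} {B,D,F,G} {E}
B—D (13): skip — B and D already connected.
B—E (14): add. Components now {A,C} {B,D,E,F,G}
C—F (15): add. Components now {A,B,C,D,E,F,G}
Edges rejected before the tree was complete: 1.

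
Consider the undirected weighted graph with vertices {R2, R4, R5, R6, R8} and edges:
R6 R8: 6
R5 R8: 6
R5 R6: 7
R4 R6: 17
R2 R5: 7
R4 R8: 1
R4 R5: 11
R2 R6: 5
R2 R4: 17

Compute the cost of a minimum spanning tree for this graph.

18

Kruskal: consider edges lightest-first.
R4 R8 (1): add — endpoints in different components.
R2 R6 (5): add — endpoints in different components.
R5 R8 (6): add — endpoints in different components.
R6 R8 (6): add — endpoints in different components.
MST edges: R4 R8, R2 R6, R5 R8, R6 R8; total weight 1+5+6+6 = 18.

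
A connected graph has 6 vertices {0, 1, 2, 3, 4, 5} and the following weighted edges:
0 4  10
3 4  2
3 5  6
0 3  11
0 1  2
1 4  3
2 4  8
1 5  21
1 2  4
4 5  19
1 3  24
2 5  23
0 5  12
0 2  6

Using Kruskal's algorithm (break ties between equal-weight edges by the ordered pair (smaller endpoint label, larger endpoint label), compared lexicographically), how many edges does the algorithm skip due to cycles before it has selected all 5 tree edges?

Sort edges by weight, then run Kruskal:
0 1 (2): add — endpoints in different components.
3 4 (2): add — endpoints in different components.
1 4 (3): add — endpoints in different components.
1 2 (4): add — endpoints in different components.
0 2 (6): skip — 0 and 2 already connected.
3 5 (6): add — endpoints in different components.
Edges rejected before the tree was complete: 1.

1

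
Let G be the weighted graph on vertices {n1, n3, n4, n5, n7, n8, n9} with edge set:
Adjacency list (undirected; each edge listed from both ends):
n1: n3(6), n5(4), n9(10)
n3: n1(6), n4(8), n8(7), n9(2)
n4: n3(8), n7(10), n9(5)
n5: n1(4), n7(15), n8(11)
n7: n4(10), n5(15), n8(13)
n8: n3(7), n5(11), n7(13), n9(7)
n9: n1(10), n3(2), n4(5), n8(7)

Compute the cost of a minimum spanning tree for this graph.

34

Kruskal: consider edges lightest-first.
n3 n9 (2): add — endpoints in different components.
n1 n5 (4): add — endpoints in different components.
n4 n9 (5): add — endpoints in different components.
n1 n3 (6): add — endpoints in different components.
n3 n8 (7): add — endpoints in different components.
n8 n9 (7): skip — n8 and n9 already connected.
n3 n4 (8): skip — n4 and n3 already connected.
n1 n9 (10): skip — n9 and n1 already connected.
n4 n7 (10): add — endpoints in different components.
MST edges: n3 n9, n1 n5, n4 n9, n1 n3, n3 n8, n4 n7; total weight 2+4+5+6+7+10 = 34.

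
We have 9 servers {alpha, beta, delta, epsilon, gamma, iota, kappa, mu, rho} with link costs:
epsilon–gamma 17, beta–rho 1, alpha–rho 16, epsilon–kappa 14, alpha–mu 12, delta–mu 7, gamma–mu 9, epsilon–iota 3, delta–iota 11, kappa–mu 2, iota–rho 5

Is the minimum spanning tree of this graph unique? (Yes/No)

Yes

Kruskal: consider edges lightest-first.
beta–rho (1): add — endpoints in different components.
kappa–mu (2): add — endpoints in different components.
epsilon–iota (3): add — endpoints in different components.
iota–rho (5): add — endpoints in different components.
delta–mu (7): add — endpoints in different components.
gamma–mu (9): add — endpoints in different components.
delta–iota (11): add — endpoints in different components.
alpha–mu (12): add — endpoints in different components.
Every non-tree edge has weight strictly greater than the heaviest edge on the tree path between its endpoints, so the MST is unique.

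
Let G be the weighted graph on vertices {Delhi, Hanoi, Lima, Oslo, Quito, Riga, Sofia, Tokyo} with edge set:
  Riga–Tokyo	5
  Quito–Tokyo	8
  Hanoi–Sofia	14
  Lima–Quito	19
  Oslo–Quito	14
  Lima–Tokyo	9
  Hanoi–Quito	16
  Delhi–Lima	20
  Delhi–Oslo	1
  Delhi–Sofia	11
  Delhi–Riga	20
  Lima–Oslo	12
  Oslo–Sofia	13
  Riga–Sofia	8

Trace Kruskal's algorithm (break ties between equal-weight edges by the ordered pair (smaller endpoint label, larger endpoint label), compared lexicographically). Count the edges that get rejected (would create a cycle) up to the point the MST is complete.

Kruskal: consider edges lightest-first.
Delhi–Oslo (1): add — endpoints in different components.
Riga–Tokyo (5): add — endpoints in different components.
Quito–Tokyo (8): add — endpoints in different components.
Riga–Sofia (8): add — endpoints in different components.
Lima–Tokyo (9): add — endpoints in different components.
Delhi–Sofia (11): add — endpoints in different components.
Lima–Oslo (12): skip — Lima and Oslo already connected.
Oslo–Sofia (13): skip — Oslo and Sofia already connected.
Hanoi–Sofia (14): add — endpoints in different components.
Edges rejected before the tree was complete: 2.

2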